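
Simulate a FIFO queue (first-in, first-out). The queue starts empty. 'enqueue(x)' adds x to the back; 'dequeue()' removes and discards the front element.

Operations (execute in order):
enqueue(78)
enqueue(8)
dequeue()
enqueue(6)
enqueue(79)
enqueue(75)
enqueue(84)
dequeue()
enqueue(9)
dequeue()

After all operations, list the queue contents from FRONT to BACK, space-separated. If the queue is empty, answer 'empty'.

enqueue(78): [78]
enqueue(8): [78, 8]
dequeue(): [8]
enqueue(6): [8, 6]
enqueue(79): [8, 6, 79]
enqueue(75): [8, 6, 79, 75]
enqueue(84): [8, 6, 79, 75, 84]
dequeue(): [6, 79, 75, 84]
enqueue(9): [6, 79, 75, 84, 9]
dequeue(): [79, 75, 84, 9]

Answer: 79 75 84 9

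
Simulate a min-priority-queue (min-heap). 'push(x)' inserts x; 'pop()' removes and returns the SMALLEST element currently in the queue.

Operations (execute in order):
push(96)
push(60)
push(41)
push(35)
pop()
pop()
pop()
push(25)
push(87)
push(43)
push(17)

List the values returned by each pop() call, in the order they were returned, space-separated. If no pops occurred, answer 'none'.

Answer: 35 41 60

Derivation:
push(96): heap contents = [96]
push(60): heap contents = [60, 96]
push(41): heap contents = [41, 60, 96]
push(35): heap contents = [35, 41, 60, 96]
pop() → 35: heap contents = [41, 60, 96]
pop() → 41: heap contents = [60, 96]
pop() → 60: heap contents = [96]
push(25): heap contents = [25, 96]
push(87): heap contents = [25, 87, 96]
push(43): heap contents = [25, 43, 87, 96]
push(17): heap contents = [17, 25, 43, 87, 96]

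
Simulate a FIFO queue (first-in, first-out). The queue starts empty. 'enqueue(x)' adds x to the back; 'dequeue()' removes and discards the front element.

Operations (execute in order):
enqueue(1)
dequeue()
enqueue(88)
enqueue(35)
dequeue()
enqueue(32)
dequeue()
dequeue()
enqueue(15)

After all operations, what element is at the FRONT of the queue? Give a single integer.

enqueue(1): queue = [1]
dequeue(): queue = []
enqueue(88): queue = [88]
enqueue(35): queue = [88, 35]
dequeue(): queue = [35]
enqueue(32): queue = [35, 32]
dequeue(): queue = [32]
dequeue(): queue = []
enqueue(15): queue = [15]

Answer: 15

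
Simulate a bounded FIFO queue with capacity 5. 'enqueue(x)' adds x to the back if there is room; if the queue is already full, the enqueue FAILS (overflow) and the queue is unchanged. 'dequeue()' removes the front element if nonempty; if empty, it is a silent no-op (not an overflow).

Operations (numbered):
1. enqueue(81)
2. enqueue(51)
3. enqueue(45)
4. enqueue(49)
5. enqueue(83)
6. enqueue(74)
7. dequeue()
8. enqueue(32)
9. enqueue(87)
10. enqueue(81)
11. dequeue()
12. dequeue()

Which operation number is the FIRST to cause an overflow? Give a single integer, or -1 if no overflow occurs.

Answer: 6

Derivation:
1. enqueue(81): size=1
2. enqueue(51): size=2
3. enqueue(45): size=3
4. enqueue(49): size=4
5. enqueue(83): size=5
6. enqueue(74): size=5=cap → OVERFLOW (fail)
7. dequeue(): size=4
8. enqueue(32): size=5
9. enqueue(87): size=5=cap → OVERFLOW (fail)
10. enqueue(81): size=5=cap → OVERFLOW (fail)
11. dequeue(): size=4
12. dequeue(): size=3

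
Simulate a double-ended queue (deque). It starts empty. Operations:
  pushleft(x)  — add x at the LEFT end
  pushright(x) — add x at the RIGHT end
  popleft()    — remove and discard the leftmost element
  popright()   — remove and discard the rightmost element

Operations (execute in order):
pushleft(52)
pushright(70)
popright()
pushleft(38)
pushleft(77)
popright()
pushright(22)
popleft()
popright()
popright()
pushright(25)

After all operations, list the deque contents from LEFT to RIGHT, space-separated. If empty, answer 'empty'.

Answer: 25

Derivation:
pushleft(52): [52]
pushright(70): [52, 70]
popright(): [52]
pushleft(38): [38, 52]
pushleft(77): [77, 38, 52]
popright(): [77, 38]
pushright(22): [77, 38, 22]
popleft(): [38, 22]
popright(): [38]
popright(): []
pushright(25): [25]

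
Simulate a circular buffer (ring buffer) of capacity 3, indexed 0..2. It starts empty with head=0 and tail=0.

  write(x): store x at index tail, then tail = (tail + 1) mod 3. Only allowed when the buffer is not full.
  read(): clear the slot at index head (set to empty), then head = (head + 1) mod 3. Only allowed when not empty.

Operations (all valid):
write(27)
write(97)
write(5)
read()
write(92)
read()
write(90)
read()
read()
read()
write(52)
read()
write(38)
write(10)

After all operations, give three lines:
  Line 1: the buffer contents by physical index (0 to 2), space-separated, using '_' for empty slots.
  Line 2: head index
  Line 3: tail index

write(27): buf=[27 _ _], head=0, tail=1, size=1
write(97): buf=[27 97 _], head=0, tail=2, size=2
write(5): buf=[27 97 5], head=0, tail=0, size=3
read(): buf=[_ 97 5], head=1, tail=0, size=2
write(92): buf=[92 97 5], head=1, tail=1, size=3
read(): buf=[92 _ 5], head=2, tail=1, size=2
write(90): buf=[92 90 5], head=2, tail=2, size=3
read(): buf=[92 90 _], head=0, tail=2, size=2
read(): buf=[_ 90 _], head=1, tail=2, size=1
read(): buf=[_ _ _], head=2, tail=2, size=0
write(52): buf=[_ _ 52], head=2, tail=0, size=1
read(): buf=[_ _ _], head=0, tail=0, size=0
write(38): buf=[38 _ _], head=0, tail=1, size=1
write(10): buf=[38 10 _], head=0, tail=2, size=2

Answer: 38 10 _
0
2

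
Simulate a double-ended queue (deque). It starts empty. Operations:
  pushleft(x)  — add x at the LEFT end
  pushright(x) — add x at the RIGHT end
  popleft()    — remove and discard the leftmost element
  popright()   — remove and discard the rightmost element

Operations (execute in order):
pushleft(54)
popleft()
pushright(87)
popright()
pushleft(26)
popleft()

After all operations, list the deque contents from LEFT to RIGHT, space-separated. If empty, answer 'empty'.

Answer: empty

Derivation:
pushleft(54): [54]
popleft(): []
pushright(87): [87]
popright(): []
pushleft(26): [26]
popleft(): []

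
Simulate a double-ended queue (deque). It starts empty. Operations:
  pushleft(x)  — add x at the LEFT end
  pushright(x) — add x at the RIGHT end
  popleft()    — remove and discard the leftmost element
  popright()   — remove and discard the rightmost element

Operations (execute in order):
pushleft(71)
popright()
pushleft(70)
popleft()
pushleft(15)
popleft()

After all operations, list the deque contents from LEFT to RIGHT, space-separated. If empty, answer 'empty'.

pushleft(71): [71]
popright(): []
pushleft(70): [70]
popleft(): []
pushleft(15): [15]
popleft(): []

Answer: empty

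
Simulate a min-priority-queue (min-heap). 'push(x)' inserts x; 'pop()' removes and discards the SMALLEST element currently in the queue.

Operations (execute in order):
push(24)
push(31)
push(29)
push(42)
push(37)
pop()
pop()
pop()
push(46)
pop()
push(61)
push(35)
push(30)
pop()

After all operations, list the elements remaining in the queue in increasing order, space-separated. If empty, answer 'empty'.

push(24): heap contents = [24]
push(31): heap contents = [24, 31]
push(29): heap contents = [24, 29, 31]
push(42): heap contents = [24, 29, 31, 42]
push(37): heap contents = [24, 29, 31, 37, 42]
pop() → 24: heap contents = [29, 31, 37, 42]
pop() → 29: heap contents = [31, 37, 42]
pop() → 31: heap contents = [37, 42]
push(46): heap contents = [37, 42, 46]
pop() → 37: heap contents = [42, 46]
push(61): heap contents = [42, 46, 61]
push(35): heap contents = [35, 42, 46, 61]
push(30): heap contents = [30, 35, 42, 46, 61]
pop() → 30: heap contents = [35, 42, 46, 61]

Answer: 35 42 46 61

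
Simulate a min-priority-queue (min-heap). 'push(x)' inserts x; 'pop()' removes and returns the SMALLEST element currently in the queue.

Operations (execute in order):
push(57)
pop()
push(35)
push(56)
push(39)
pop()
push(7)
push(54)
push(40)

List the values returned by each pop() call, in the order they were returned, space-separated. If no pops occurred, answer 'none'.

push(57): heap contents = [57]
pop() → 57: heap contents = []
push(35): heap contents = [35]
push(56): heap contents = [35, 56]
push(39): heap contents = [35, 39, 56]
pop() → 35: heap contents = [39, 56]
push(7): heap contents = [7, 39, 56]
push(54): heap contents = [7, 39, 54, 56]
push(40): heap contents = [7, 39, 40, 54, 56]

Answer: 57 35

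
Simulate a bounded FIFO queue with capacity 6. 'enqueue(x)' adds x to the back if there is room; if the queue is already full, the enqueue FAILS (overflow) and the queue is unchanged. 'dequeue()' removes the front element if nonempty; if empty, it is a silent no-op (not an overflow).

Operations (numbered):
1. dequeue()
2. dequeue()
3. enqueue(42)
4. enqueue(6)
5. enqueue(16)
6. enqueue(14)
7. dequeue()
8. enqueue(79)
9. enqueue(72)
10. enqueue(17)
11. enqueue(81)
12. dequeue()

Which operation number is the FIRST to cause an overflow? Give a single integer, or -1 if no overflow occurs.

Answer: 11

Derivation:
1. dequeue(): empty, no-op, size=0
2. dequeue(): empty, no-op, size=0
3. enqueue(42): size=1
4. enqueue(6): size=2
5. enqueue(16): size=3
6. enqueue(14): size=4
7. dequeue(): size=3
8. enqueue(79): size=4
9. enqueue(72): size=5
10. enqueue(17): size=6
11. enqueue(81): size=6=cap → OVERFLOW (fail)
12. dequeue(): size=5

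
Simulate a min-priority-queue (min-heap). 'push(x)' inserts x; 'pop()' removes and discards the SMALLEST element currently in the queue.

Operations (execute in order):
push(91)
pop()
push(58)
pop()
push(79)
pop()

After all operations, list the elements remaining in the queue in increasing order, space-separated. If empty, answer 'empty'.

Answer: empty

Derivation:
push(91): heap contents = [91]
pop() → 91: heap contents = []
push(58): heap contents = [58]
pop() → 58: heap contents = []
push(79): heap contents = [79]
pop() → 79: heap contents = []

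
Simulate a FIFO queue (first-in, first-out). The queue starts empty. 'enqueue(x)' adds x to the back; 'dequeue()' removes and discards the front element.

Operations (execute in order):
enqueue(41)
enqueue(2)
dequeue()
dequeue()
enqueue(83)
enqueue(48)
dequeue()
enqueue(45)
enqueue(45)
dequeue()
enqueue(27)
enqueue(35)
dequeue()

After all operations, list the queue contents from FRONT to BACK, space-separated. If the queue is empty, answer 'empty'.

Answer: 45 27 35

Derivation:
enqueue(41): [41]
enqueue(2): [41, 2]
dequeue(): [2]
dequeue(): []
enqueue(83): [83]
enqueue(48): [83, 48]
dequeue(): [48]
enqueue(45): [48, 45]
enqueue(45): [48, 45, 45]
dequeue(): [45, 45]
enqueue(27): [45, 45, 27]
enqueue(35): [45, 45, 27, 35]
dequeue(): [45, 27, 35]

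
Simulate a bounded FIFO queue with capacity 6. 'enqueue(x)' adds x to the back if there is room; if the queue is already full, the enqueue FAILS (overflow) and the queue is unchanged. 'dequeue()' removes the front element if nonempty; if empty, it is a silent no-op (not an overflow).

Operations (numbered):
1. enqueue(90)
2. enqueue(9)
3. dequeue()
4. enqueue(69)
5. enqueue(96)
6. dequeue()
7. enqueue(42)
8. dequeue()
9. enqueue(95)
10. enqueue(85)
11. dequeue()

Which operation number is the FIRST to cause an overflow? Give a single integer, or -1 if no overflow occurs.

Answer: -1

Derivation:
1. enqueue(90): size=1
2. enqueue(9): size=2
3. dequeue(): size=1
4. enqueue(69): size=2
5. enqueue(96): size=3
6. dequeue(): size=2
7. enqueue(42): size=3
8. dequeue(): size=2
9. enqueue(95): size=3
10. enqueue(85): size=4
11. dequeue(): size=3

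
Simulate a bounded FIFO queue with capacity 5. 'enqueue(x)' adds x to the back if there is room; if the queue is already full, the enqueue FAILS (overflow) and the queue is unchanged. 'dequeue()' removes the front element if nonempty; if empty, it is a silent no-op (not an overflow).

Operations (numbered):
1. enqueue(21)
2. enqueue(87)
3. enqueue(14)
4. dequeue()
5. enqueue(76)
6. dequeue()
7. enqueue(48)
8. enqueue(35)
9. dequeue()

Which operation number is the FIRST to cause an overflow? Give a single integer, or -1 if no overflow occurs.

1. enqueue(21): size=1
2. enqueue(87): size=2
3. enqueue(14): size=3
4. dequeue(): size=2
5. enqueue(76): size=3
6. dequeue(): size=2
7. enqueue(48): size=3
8. enqueue(35): size=4
9. dequeue(): size=3

Answer: -1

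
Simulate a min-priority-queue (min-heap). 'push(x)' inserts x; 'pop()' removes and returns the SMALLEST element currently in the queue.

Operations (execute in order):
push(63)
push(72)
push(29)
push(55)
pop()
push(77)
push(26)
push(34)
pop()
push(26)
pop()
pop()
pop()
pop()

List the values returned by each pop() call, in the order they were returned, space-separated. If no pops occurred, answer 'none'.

push(63): heap contents = [63]
push(72): heap contents = [63, 72]
push(29): heap contents = [29, 63, 72]
push(55): heap contents = [29, 55, 63, 72]
pop() → 29: heap contents = [55, 63, 72]
push(77): heap contents = [55, 63, 72, 77]
push(26): heap contents = [26, 55, 63, 72, 77]
push(34): heap contents = [26, 34, 55, 63, 72, 77]
pop() → 26: heap contents = [34, 55, 63, 72, 77]
push(26): heap contents = [26, 34, 55, 63, 72, 77]
pop() → 26: heap contents = [34, 55, 63, 72, 77]
pop() → 34: heap contents = [55, 63, 72, 77]
pop() → 55: heap contents = [63, 72, 77]
pop() → 63: heap contents = [72, 77]

Answer: 29 26 26 34 55 63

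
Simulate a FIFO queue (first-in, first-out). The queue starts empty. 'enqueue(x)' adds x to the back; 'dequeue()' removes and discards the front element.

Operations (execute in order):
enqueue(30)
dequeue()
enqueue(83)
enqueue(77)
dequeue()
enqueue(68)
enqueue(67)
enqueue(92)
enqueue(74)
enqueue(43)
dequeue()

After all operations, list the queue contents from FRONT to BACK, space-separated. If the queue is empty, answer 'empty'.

Answer: 68 67 92 74 43

Derivation:
enqueue(30): [30]
dequeue(): []
enqueue(83): [83]
enqueue(77): [83, 77]
dequeue(): [77]
enqueue(68): [77, 68]
enqueue(67): [77, 68, 67]
enqueue(92): [77, 68, 67, 92]
enqueue(74): [77, 68, 67, 92, 74]
enqueue(43): [77, 68, 67, 92, 74, 43]
dequeue(): [68, 67, 92, 74, 43]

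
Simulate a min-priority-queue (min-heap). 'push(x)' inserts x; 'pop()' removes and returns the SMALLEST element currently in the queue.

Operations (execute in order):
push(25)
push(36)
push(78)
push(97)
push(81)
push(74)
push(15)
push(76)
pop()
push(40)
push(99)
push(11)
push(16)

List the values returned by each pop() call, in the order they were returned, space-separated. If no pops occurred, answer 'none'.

push(25): heap contents = [25]
push(36): heap contents = [25, 36]
push(78): heap contents = [25, 36, 78]
push(97): heap contents = [25, 36, 78, 97]
push(81): heap contents = [25, 36, 78, 81, 97]
push(74): heap contents = [25, 36, 74, 78, 81, 97]
push(15): heap contents = [15, 25, 36, 74, 78, 81, 97]
push(76): heap contents = [15, 25, 36, 74, 76, 78, 81, 97]
pop() → 15: heap contents = [25, 36, 74, 76, 78, 81, 97]
push(40): heap contents = [25, 36, 40, 74, 76, 78, 81, 97]
push(99): heap contents = [25, 36, 40, 74, 76, 78, 81, 97, 99]
push(11): heap contents = [11, 25, 36, 40, 74, 76, 78, 81, 97, 99]
push(16): heap contents = [11, 16, 25, 36, 40, 74, 76, 78, 81, 97, 99]

Answer: 15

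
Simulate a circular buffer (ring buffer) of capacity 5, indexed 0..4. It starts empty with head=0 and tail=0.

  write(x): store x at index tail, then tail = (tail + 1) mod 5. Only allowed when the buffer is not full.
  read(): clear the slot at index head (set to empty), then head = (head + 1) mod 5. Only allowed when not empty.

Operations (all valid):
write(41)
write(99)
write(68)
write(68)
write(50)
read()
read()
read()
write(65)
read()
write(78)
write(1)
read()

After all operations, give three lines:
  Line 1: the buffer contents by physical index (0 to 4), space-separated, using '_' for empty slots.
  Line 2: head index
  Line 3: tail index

Answer: 65 78 1 _ _
0
3

Derivation:
write(41): buf=[41 _ _ _ _], head=0, tail=1, size=1
write(99): buf=[41 99 _ _ _], head=0, tail=2, size=2
write(68): buf=[41 99 68 _ _], head=0, tail=3, size=3
write(68): buf=[41 99 68 68 _], head=0, tail=4, size=4
write(50): buf=[41 99 68 68 50], head=0, tail=0, size=5
read(): buf=[_ 99 68 68 50], head=1, tail=0, size=4
read(): buf=[_ _ 68 68 50], head=2, tail=0, size=3
read(): buf=[_ _ _ 68 50], head=3, tail=0, size=2
write(65): buf=[65 _ _ 68 50], head=3, tail=1, size=3
read(): buf=[65 _ _ _ 50], head=4, tail=1, size=2
write(78): buf=[65 78 _ _ 50], head=4, tail=2, size=3
write(1): buf=[65 78 1 _ 50], head=4, tail=3, size=4
read(): buf=[65 78 1 _ _], head=0, tail=3, size=3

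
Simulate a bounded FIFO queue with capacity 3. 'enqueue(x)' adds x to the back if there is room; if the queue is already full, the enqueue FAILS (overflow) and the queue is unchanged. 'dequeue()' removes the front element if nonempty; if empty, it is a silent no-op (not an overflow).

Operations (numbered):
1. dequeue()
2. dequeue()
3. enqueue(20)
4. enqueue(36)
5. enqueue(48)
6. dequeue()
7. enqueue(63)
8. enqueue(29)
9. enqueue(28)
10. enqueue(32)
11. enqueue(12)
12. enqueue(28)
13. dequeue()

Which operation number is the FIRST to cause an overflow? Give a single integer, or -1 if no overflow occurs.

1. dequeue(): empty, no-op, size=0
2. dequeue(): empty, no-op, size=0
3. enqueue(20): size=1
4. enqueue(36): size=2
5. enqueue(48): size=3
6. dequeue(): size=2
7. enqueue(63): size=3
8. enqueue(29): size=3=cap → OVERFLOW (fail)
9. enqueue(28): size=3=cap → OVERFLOW (fail)
10. enqueue(32): size=3=cap → OVERFLOW (fail)
11. enqueue(12): size=3=cap → OVERFLOW (fail)
12. enqueue(28): size=3=cap → OVERFLOW (fail)
13. dequeue(): size=2

Answer: 8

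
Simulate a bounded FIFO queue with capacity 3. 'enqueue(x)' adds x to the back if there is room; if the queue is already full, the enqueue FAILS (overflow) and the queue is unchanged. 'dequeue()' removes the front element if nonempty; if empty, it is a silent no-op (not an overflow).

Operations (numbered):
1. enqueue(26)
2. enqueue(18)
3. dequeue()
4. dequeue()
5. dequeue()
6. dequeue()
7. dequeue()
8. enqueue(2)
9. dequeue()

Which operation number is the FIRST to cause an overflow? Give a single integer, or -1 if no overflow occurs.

Answer: -1

Derivation:
1. enqueue(26): size=1
2. enqueue(18): size=2
3. dequeue(): size=1
4. dequeue(): size=0
5. dequeue(): empty, no-op, size=0
6. dequeue(): empty, no-op, size=0
7. dequeue(): empty, no-op, size=0
8. enqueue(2): size=1
9. dequeue(): size=0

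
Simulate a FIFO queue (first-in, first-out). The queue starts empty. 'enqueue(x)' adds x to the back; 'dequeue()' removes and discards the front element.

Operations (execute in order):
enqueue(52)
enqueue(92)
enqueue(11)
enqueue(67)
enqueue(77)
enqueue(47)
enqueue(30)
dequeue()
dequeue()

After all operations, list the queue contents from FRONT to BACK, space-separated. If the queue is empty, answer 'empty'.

enqueue(52): [52]
enqueue(92): [52, 92]
enqueue(11): [52, 92, 11]
enqueue(67): [52, 92, 11, 67]
enqueue(77): [52, 92, 11, 67, 77]
enqueue(47): [52, 92, 11, 67, 77, 47]
enqueue(30): [52, 92, 11, 67, 77, 47, 30]
dequeue(): [92, 11, 67, 77, 47, 30]
dequeue(): [11, 67, 77, 47, 30]

Answer: 11 67 77 47 30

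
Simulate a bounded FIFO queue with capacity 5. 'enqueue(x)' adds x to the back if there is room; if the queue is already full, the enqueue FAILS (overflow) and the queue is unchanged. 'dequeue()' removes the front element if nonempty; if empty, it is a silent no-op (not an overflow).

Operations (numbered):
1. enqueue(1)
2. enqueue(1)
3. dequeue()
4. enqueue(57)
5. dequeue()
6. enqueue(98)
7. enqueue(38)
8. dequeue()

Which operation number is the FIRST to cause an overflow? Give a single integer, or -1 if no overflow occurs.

1. enqueue(1): size=1
2. enqueue(1): size=2
3. dequeue(): size=1
4. enqueue(57): size=2
5. dequeue(): size=1
6. enqueue(98): size=2
7. enqueue(38): size=3
8. dequeue(): size=2

Answer: -1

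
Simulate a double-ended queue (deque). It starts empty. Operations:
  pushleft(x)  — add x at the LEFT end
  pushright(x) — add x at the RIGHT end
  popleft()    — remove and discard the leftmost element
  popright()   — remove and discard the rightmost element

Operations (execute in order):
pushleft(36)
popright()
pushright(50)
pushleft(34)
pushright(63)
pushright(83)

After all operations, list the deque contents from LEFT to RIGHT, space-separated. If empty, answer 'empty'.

Answer: 34 50 63 83

Derivation:
pushleft(36): [36]
popright(): []
pushright(50): [50]
pushleft(34): [34, 50]
pushright(63): [34, 50, 63]
pushright(83): [34, 50, 63, 83]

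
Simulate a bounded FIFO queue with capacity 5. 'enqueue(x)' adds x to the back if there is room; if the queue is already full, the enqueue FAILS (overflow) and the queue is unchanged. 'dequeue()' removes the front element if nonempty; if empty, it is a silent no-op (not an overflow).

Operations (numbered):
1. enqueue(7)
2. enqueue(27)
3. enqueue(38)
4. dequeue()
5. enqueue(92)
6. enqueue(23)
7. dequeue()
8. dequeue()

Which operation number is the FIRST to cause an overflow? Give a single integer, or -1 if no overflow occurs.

1. enqueue(7): size=1
2. enqueue(27): size=2
3. enqueue(38): size=3
4. dequeue(): size=2
5. enqueue(92): size=3
6. enqueue(23): size=4
7. dequeue(): size=3
8. dequeue(): size=2

Answer: -1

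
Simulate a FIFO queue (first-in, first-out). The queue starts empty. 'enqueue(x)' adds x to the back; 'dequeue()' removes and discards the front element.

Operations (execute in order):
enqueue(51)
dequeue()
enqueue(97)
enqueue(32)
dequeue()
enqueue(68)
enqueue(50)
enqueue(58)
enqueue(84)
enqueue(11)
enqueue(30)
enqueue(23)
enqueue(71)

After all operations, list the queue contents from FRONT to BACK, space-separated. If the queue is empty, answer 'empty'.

Answer: 32 68 50 58 84 11 30 23 71

Derivation:
enqueue(51): [51]
dequeue(): []
enqueue(97): [97]
enqueue(32): [97, 32]
dequeue(): [32]
enqueue(68): [32, 68]
enqueue(50): [32, 68, 50]
enqueue(58): [32, 68, 50, 58]
enqueue(84): [32, 68, 50, 58, 84]
enqueue(11): [32, 68, 50, 58, 84, 11]
enqueue(30): [32, 68, 50, 58, 84, 11, 30]
enqueue(23): [32, 68, 50, 58, 84, 11, 30, 23]
enqueue(71): [32, 68, 50, 58, 84, 11, 30, 23, 71]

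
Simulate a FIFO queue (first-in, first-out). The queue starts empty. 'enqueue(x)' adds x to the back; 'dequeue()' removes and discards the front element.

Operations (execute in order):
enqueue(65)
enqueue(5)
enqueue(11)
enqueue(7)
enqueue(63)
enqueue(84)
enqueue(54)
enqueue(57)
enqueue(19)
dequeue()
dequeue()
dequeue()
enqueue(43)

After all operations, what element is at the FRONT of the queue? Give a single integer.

Answer: 7

Derivation:
enqueue(65): queue = [65]
enqueue(5): queue = [65, 5]
enqueue(11): queue = [65, 5, 11]
enqueue(7): queue = [65, 5, 11, 7]
enqueue(63): queue = [65, 5, 11, 7, 63]
enqueue(84): queue = [65, 5, 11, 7, 63, 84]
enqueue(54): queue = [65, 5, 11, 7, 63, 84, 54]
enqueue(57): queue = [65, 5, 11, 7, 63, 84, 54, 57]
enqueue(19): queue = [65, 5, 11, 7, 63, 84, 54, 57, 19]
dequeue(): queue = [5, 11, 7, 63, 84, 54, 57, 19]
dequeue(): queue = [11, 7, 63, 84, 54, 57, 19]
dequeue(): queue = [7, 63, 84, 54, 57, 19]
enqueue(43): queue = [7, 63, 84, 54, 57, 19, 43]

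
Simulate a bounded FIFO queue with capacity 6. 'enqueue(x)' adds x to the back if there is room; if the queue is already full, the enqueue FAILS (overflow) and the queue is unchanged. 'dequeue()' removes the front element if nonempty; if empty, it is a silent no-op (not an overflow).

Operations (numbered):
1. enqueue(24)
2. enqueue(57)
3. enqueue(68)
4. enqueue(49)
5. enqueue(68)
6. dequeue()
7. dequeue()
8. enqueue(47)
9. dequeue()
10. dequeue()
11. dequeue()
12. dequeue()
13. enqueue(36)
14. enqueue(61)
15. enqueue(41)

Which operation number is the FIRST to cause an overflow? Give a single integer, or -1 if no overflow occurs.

Answer: -1

Derivation:
1. enqueue(24): size=1
2. enqueue(57): size=2
3. enqueue(68): size=3
4. enqueue(49): size=4
5. enqueue(68): size=5
6. dequeue(): size=4
7. dequeue(): size=3
8. enqueue(47): size=4
9. dequeue(): size=3
10. dequeue(): size=2
11. dequeue(): size=1
12. dequeue(): size=0
13. enqueue(36): size=1
14. enqueue(61): size=2
15. enqueue(41): size=3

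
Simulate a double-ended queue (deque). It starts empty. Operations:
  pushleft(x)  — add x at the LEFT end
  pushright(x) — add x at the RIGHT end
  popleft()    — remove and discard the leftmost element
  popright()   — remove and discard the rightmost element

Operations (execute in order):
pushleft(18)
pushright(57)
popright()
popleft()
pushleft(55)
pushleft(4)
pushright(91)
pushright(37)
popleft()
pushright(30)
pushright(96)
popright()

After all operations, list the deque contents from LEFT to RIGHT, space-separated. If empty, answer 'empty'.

pushleft(18): [18]
pushright(57): [18, 57]
popright(): [18]
popleft(): []
pushleft(55): [55]
pushleft(4): [4, 55]
pushright(91): [4, 55, 91]
pushright(37): [4, 55, 91, 37]
popleft(): [55, 91, 37]
pushright(30): [55, 91, 37, 30]
pushright(96): [55, 91, 37, 30, 96]
popright(): [55, 91, 37, 30]

Answer: 55 91 37 30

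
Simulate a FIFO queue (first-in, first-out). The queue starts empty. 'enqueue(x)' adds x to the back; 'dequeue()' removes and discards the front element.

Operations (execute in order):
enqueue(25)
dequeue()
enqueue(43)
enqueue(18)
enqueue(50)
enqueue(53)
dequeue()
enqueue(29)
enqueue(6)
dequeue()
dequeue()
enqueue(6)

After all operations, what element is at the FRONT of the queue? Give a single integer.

enqueue(25): queue = [25]
dequeue(): queue = []
enqueue(43): queue = [43]
enqueue(18): queue = [43, 18]
enqueue(50): queue = [43, 18, 50]
enqueue(53): queue = [43, 18, 50, 53]
dequeue(): queue = [18, 50, 53]
enqueue(29): queue = [18, 50, 53, 29]
enqueue(6): queue = [18, 50, 53, 29, 6]
dequeue(): queue = [50, 53, 29, 6]
dequeue(): queue = [53, 29, 6]
enqueue(6): queue = [53, 29, 6, 6]

Answer: 53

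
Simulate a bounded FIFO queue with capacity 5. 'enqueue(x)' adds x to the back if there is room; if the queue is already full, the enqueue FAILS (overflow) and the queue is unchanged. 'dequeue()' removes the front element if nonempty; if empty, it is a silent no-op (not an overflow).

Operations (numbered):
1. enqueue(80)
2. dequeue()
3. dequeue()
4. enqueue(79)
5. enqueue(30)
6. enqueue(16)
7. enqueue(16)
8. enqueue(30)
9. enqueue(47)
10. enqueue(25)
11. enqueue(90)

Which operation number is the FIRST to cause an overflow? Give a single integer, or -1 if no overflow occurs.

1. enqueue(80): size=1
2. dequeue(): size=0
3. dequeue(): empty, no-op, size=0
4. enqueue(79): size=1
5. enqueue(30): size=2
6. enqueue(16): size=3
7. enqueue(16): size=4
8. enqueue(30): size=5
9. enqueue(47): size=5=cap → OVERFLOW (fail)
10. enqueue(25): size=5=cap → OVERFLOW (fail)
11. enqueue(90): size=5=cap → OVERFLOW (fail)

Answer: 9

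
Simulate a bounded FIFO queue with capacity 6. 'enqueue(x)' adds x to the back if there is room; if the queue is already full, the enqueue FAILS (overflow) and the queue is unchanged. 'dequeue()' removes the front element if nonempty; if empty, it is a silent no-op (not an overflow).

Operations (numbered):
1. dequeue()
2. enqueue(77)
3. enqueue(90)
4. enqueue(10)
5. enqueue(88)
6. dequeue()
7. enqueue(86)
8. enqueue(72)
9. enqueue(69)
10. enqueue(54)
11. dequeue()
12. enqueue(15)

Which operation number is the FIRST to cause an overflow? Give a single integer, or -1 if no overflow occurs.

Answer: 10

Derivation:
1. dequeue(): empty, no-op, size=0
2. enqueue(77): size=1
3. enqueue(90): size=2
4. enqueue(10): size=3
5. enqueue(88): size=4
6. dequeue(): size=3
7. enqueue(86): size=4
8. enqueue(72): size=5
9. enqueue(69): size=6
10. enqueue(54): size=6=cap → OVERFLOW (fail)
11. dequeue(): size=5
12. enqueue(15): size=6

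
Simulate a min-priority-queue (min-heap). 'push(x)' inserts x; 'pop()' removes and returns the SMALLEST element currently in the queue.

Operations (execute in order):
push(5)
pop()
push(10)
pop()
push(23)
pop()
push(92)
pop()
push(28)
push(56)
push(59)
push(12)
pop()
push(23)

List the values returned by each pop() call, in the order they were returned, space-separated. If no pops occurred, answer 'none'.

push(5): heap contents = [5]
pop() → 5: heap contents = []
push(10): heap contents = [10]
pop() → 10: heap contents = []
push(23): heap contents = [23]
pop() → 23: heap contents = []
push(92): heap contents = [92]
pop() → 92: heap contents = []
push(28): heap contents = [28]
push(56): heap contents = [28, 56]
push(59): heap contents = [28, 56, 59]
push(12): heap contents = [12, 28, 56, 59]
pop() → 12: heap contents = [28, 56, 59]
push(23): heap contents = [23, 28, 56, 59]

Answer: 5 10 23 92 12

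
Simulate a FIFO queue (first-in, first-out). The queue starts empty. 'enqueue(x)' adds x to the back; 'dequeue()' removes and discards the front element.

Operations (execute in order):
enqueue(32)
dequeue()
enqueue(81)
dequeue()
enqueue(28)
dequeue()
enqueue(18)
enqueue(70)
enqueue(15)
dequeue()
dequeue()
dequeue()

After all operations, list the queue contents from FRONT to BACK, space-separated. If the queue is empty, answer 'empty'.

enqueue(32): [32]
dequeue(): []
enqueue(81): [81]
dequeue(): []
enqueue(28): [28]
dequeue(): []
enqueue(18): [18]
enqueue(70): [18, 70]
enqueue(15): [18, 70, 15]
dequeue(): [70, 15]
dequeue(): [15]
dequeue(): []

Answer: empty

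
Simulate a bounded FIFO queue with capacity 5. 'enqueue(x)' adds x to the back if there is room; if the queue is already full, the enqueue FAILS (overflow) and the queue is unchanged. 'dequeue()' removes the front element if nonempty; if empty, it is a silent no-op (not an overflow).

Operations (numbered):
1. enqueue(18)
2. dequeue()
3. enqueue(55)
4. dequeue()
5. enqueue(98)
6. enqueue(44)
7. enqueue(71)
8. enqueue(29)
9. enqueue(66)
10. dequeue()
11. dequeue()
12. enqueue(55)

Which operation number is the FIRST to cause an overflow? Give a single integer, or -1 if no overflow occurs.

Answer: -1

Derivation:
1. enqueue(18): size=1
2. dequeue(): size=0
3. enqueue(55): size=1
4. dequeue(): size=0
5. enqueue(98): size=1
6. enqueue(44): size=2
7. enqueue(71): size=3
8. enqueue(29): size=4
9. enqueue(66): size=5
10. dequeue(): size=4
11. dequeue(): size=3
12. enqueue(55): size=4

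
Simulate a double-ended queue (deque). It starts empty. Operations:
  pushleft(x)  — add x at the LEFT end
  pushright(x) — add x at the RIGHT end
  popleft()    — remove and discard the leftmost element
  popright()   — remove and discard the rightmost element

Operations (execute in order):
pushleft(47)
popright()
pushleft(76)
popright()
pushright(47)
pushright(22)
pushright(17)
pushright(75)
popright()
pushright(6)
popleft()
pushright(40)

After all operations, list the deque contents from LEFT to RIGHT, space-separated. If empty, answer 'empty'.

Answer: 22 17 6 40

Derivation:
pushleft(47): [47]
popright(): []
pushleft(76): [76]
popright(): []
pushright(47): [47]
pushright(22): [47, 22]
pushright(17): [47, 22, 17]
pushright(75): [47, 22, 17, 75]
popright(): [47, 22, 17]
pushright(6): [47, 22, 17, 6]
popleft(): [22, 17, 6]
pushright(40): [22, 17, 6, 40]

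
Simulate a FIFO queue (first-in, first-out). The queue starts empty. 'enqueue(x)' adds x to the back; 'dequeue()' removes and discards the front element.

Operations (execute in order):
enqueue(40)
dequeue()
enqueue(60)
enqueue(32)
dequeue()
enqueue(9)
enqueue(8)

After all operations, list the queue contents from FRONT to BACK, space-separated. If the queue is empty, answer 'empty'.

Answer: 32 9 8

Derivation:
enqueue(40): [40]
dequeue(): []
enqueue(60): [60]
enqueue(32): [60, 32]
dequeue(): [32]
enqueue(9): [32, 9]
enqueue(8): [32, 9, 8]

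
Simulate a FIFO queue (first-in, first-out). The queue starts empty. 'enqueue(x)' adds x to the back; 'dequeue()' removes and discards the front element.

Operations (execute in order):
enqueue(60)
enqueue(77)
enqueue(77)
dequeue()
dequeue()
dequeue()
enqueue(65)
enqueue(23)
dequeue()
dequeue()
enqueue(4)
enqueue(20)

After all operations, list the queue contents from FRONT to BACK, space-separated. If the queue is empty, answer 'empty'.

enqueue(60): [60]
enqueue(77): [60, 77]
enqueue(77): [60, 77, 77]
dequeue(): [77, 77]
dequeue(): [77]
dequeue(): []
enqueue(65): [65]
enqueue(23): [65, 23]
dequeue(): [23]
dequeue(): []
enqueue(4): [4]
enqueue(20): [4, 20]

Answer: 4 20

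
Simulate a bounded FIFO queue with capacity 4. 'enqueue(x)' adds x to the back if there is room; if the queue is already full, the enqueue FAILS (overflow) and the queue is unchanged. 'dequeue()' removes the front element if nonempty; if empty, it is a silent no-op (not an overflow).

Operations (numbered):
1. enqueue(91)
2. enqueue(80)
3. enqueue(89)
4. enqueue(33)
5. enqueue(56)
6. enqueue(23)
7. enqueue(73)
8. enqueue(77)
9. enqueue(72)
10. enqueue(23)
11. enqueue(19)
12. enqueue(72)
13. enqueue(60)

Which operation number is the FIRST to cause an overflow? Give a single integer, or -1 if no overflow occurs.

1. enqueue(91): size=1
2. enqueue(80): size=2
3. enqueue(89): size=3
4. enqueue(33): size=4
5. enqueue(56): size=4=cap → OVERFLOW (fail)
6. enqueue(23): size=4=cap → OVERFLOW (fail)
7. enqueue(73): size=4=cap → OVERFLOW (fail)
8. enqueue(77): size=4=cap → OVERFLOW (fail)
9. enqueue(72): size=4=cap → OVERFLOW (fail)
10. enqueue(23): size=4=cap → OVERFLOW (fail)
11. enqueue(19): size=4=cap → OVERFLOW (fail)
12. enqueue(72): size=4=cap → OVERFLOW (fail)
13. enqueue(60): size=4=cap → OVERFLOW (fail)

Answer: 5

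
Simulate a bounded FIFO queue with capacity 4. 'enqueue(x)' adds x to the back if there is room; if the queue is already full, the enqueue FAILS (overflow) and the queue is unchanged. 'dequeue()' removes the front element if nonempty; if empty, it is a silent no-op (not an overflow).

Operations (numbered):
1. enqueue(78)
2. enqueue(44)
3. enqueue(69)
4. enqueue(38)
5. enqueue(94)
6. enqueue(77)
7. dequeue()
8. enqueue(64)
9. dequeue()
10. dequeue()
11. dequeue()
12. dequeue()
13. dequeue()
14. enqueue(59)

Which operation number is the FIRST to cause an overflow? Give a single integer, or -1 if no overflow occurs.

Answer: 5

Derivation:
1. enqueue(78): size=1
2. enqueue(44): size=2
3. enqueue(69): size=3
4. enqueue(38): size=4
5. enqueue(94): size=4=cap → OVERFLOW (fail)
6. enqueue(77): size=4=cap → OVERFLOW (fail)
7. dequeue(): size=3
8. enqueue(64): size=4
9. dequeue(): size=3
10. dequeue(): size=2
11. dequeue(): size=1
12. dequeue(): size=0
13. dequeue(): empty, no-op, size=0
14. enqueue(59): size=1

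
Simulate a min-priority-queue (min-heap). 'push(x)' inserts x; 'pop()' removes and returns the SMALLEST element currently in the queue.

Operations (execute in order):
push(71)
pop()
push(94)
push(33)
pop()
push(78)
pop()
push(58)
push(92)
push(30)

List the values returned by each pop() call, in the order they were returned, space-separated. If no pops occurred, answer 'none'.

Answer: 71 33 78

Derivation:
push(71): heap contents = [71]
pop() → 71: heap contents = []
push(94): heap contents = [94]
push(33): heap contents = [33, 94]
pop() → 33: heap contents = [94]
push(78): heap contents = [78, 94]
pop() → 78: heap contents = [94]
push(58): heap contents = [58, 94]
push(92): heap contents = [58, 92, 94]
push(30): heap contents = [30, 58, 92, 94]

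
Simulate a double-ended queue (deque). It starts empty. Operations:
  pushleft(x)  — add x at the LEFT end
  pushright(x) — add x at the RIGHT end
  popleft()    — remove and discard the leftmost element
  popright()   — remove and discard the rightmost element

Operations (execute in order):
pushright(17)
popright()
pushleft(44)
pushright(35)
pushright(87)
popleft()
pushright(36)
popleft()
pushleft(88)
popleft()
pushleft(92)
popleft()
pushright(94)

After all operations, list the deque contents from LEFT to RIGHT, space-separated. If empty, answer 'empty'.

Answer: 87 36 94

Derivation:
pushright(17): [17]
popright(): []
pushleft(44): [44]
pushright(35): [44, 35]
pushright(87): [44, 35, 87]
popleft(): [35, 87]
pushright(36): [35, 87, 36]
popleft(): [87, 36]
pushleft(88): [88, 87, 36]
popleft(): [87, 36]
pushleft(92): [92, 87, 36]
popleft(): [87, 36]
pushright(94): [87, 36, 94]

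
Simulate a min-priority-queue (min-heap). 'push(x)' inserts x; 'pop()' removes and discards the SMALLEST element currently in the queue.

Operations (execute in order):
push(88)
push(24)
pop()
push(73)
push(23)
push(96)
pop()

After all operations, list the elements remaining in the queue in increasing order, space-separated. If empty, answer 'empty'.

push(88): heap contents = [88]
push(24): heap contents = [24, 88]
pop() → 24: heap contents = [88]
push(73): heap contents = [73, 88]
push(23): heap contents = [23, 73, 88]
push(96): heap contents = [23, 73, 88, 96]
pop() → 23: heap contents = [73, 88, 96]

Answer: 73 88 96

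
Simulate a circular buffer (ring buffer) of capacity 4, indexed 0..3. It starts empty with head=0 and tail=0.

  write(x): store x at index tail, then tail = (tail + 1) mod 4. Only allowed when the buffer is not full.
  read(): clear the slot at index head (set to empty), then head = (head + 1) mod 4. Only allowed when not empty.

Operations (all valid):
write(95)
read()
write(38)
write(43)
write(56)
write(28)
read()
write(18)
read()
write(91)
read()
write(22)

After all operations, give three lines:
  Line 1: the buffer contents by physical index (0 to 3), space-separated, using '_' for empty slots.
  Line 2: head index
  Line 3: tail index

write(95): buf=[95 _ _ _], head=0, tail=1, size=1
read(): buf=[_ _ _ _], head=1, tail=1, size=0
write(38): buf=[_ 38 _ _], head=1, tail=2, size=1
write(43): buf=[_ 38 43 _], head=1, tail=3, size=2
write(56): buf=[_ 38 43 56], head=1, tail=0, size=3
write(28): buf=[28 38 43 56], head=1, tail=1, size=4
read(): buf=[28 _ 43 56], head=2, tail=1, size=3
write(18): buf=[28 18 43 56], head=2, tail=2, size=4
read(): buf=[28 18 _ 56], head=3, tail=2, size=3
write(91): buf=[28 18 91 56], head=3, tail=3, size=4
read(): buf=[28 18 91 _], head=0, tail=3, size=3
write(22): buf=[28 18 91 22], head=0, tail=0, size=4

Answer: 28 18 91 22
0
0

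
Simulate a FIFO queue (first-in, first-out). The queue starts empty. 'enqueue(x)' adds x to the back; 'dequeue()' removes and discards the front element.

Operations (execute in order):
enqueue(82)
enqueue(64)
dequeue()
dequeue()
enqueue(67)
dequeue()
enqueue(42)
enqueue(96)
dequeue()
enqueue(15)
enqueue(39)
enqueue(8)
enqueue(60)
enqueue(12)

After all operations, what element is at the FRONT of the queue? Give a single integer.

enqueue(82): queue = [82]
enqueue(64): queue = [82, 64]
dequeue(): queue = [64]
dequeue(): queue = []
enqueue(67): queue = [67]
dequeue(): queue = []
enqueue(42): queue = [42]
enqueue(96): queue = [42, 96]
dequeue(): queue = [96]
enqueue(15): queue = [96, 15]
enqueue(39): queue = [96, 15, 39]
enqueue(8): queue = [96, 15, 39, 8]
enqueue(60): queue = [96, 15, 39, 8, 60]
enqueue(12): queue = [96, 15, 39, 8, 60, 12]

Answer: 96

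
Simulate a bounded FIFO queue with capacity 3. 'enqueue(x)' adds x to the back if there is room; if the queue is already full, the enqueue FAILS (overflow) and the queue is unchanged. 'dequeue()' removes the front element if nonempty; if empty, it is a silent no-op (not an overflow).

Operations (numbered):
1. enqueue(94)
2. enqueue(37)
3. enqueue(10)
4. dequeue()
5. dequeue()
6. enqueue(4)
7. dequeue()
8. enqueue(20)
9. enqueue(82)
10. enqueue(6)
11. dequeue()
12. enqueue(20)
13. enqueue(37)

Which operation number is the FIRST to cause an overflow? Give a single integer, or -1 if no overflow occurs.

1. enqueue(94): size=1
2. enqueue(37): size=2
3. enqueue(10): size=3
4. dequeue(): size=2
5. dequeue(): size=1
6. enqueue(4): size=2
7. dequeue(): size=1
8. enqueue(20): size=2
9. enqueue(82): size=3
10. enqueue(6): size=3=cap → OVERFLOW (fail)
11. dequeue(): size=2
12. enqueue(20): size=3
13. enqueue(37): size=3=cap → OVERFLOW (fail)

Answer: 10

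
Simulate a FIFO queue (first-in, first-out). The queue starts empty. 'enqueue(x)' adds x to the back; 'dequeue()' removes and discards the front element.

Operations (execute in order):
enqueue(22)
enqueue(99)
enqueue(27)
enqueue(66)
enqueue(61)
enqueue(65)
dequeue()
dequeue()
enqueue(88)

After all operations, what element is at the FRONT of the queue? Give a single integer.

Answer: 27

Derivation:
enqueue(22): queue = [22]
enqueue(99): queue = [22, 99]
enqueue(27): queue = [22, 99, 27]
enqueue(66): queue = [22, 99, 27, 66]
enqueue(61): queue = [22, 99, 27, 66, 61]
enqueue(65): queue = [22, 99, 27, 66, 61, 65]
dequeue(): queue = [99, 27, 66, 61, 65]
dequeue(): queue = [27, 66, 61, 65]
enqueue(88): queue = [27, 66, 61, 65, 88]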